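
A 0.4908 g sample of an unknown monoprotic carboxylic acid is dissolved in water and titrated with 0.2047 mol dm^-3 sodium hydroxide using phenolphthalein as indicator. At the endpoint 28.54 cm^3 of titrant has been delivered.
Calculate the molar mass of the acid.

n(NaOH) = 0.02854 L × 0.2047 mol/L = 5.842 × 10^-3 mol
n(HA) = 5.842 × 10^-3 mol (1:1 ratio)
M = m / n = 0.4908 g / 5.842 × 10^-3 mol = 84.01 g/mol

84.01 g/mol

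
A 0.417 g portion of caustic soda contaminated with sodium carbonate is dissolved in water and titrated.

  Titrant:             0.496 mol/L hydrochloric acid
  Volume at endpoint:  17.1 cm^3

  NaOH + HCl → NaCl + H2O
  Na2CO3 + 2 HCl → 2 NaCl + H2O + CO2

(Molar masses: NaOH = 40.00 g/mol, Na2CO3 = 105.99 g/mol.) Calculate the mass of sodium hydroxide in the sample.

0.100 g

n(HCl) = 0.0171 × 0.496 = 8.48 × 10^-3 mol
Let x = n(NaOH), y = n(Na2CO3).
Titrant: 1x + 2y = 8.48 × 10^-3;  mass: 40.00x + 105.99y = 0.417
Solving, x = 2.50 × 10^-3 mol, y = 2.99 × 10^-3 mol
mass of NaOH = 2.50 × 10^-3 × 40.00 = 0.100 g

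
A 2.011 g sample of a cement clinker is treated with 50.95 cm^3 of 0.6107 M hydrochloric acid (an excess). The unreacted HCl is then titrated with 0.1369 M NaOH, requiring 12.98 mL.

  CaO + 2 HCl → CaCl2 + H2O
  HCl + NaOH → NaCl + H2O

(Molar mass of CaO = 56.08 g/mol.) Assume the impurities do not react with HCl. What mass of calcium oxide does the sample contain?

0.8226 g

n(HCl) added = 0.05095 × 0.6107 = 0.03112 mol
n(NaOH) used in back-titration = 0.01298 × 0.1369 = 1.777 × 10^-3 mol
n(HCl) left over = 1.777 × 10^-3 mol (1:1 ratio)
n(HCl) consumed by analyte = 0.03112 − 1.777 × 10^-3 = 0.02934 mol
From the 1:2 ratio, n(CaO) = 1/2 × 0.02934 = 0.01467 mol
mass of CaO = 0.01467 × 56.08 = 0.8226 g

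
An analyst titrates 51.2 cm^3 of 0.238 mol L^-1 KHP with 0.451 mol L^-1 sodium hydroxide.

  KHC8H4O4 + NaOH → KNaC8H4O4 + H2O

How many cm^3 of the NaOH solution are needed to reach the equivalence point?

n(KHC8H4O4) = 0.0512 L × 0.238 mol/L = 0.0122 mol
n(NaOH) = 0.0122 mol (1:1 stoichiometry)
V(NaOH) = 0.0122 mol / 0.451 mol/L = 0.0270 L = 27.0 mL

27.0 mL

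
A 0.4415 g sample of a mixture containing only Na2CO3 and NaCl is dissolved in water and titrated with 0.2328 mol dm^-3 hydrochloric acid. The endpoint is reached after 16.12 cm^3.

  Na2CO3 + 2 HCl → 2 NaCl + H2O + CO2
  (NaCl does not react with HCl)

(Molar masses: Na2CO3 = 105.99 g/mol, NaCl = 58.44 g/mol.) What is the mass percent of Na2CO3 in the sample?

n(HCl) = 0.01612 × 0.2328 = 3.753 × 10^-3 mol
Let x = n(Na2CO3), y = n(NaCl).
Titrant: 2x = 3.753 × 10^-3;  mass: 105.99x + 58.44y = 0.4415
Solving, x = 1.876 × 10^-3 mol, y = 4.152 × 10^-3 mol
mass of Na2CO3 = 1.876 × 10^-3 × 105.99 = 0.1989 g
% Na2CO3 = 0.1989 / 0.4415 × 100 = 45.05 %

45.05 %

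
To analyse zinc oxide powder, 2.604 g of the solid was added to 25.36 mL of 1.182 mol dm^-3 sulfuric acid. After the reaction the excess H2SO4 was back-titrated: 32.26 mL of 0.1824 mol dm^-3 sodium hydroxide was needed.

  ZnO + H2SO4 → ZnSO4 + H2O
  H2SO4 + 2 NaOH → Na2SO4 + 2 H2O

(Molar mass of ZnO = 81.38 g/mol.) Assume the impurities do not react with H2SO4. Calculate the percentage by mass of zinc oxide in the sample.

n(H2SO4) added = 0.02536 × 1.182 = 0.02998 mol
n(NaOH) used in back-titration = 0.03226 × 0.1824 = 5.884 × 10^-3 mol
From the 1:2 ratio, n(H2SO4) left over = 1/2 × 5.884 × 10^-3 = 2.942 × 10^-3 mol
n(H2SO4) consumed by analyte = 0.02998 − 2.942 × 10^-3 = 0.02703 mol
n(ZnO) = 0.02703 mol (1:1 ratio)
mass of ZnO = 0.02703 × 81.38 = 2.200 g
% ZnO = 2.200 / 2.604 × 100 = 84.48 %

84.48 %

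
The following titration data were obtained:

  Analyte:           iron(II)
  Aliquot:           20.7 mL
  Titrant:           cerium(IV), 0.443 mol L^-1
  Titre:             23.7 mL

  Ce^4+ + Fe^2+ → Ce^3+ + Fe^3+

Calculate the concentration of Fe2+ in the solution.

n(Ce4+) = 0.0237 L × 0.443 mol/L = 0.0105 mol
n(Fe2+) = 0.0105 mol (1:1 mole ratio)
[Fe2+] = 0.0105 mol / 0.0207 L = 0.507 mol/L

0.507 mol/L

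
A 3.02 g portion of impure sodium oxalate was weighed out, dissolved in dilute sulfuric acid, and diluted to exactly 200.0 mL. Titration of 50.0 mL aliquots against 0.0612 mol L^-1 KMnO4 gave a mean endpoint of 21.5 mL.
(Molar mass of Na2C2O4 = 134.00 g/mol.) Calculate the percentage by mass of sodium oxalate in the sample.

2 MnO4^- + 5 C2O4^2- + 16 H^+ → 2 Mn^2+ + 10 CO2 + 8 H2O
n(KMnO4) per titration = 0.0215 × 0.0612 = 1.32 × 10^-3 mol
From the 5:2 ratio, n(Na2C2O4) in each aliquot = 5/2 × 1.32 × 10^-3 = 3.29 × 10^-3 mol
n(Na2C2O4) in the whole flask = 3.29 × 10^-3 × 200.0/50.0 = 0.0132 mol
mass of Na2C2O4 = 0.0132 × 134.00 = 1.76 g
% Na2C2O4 = 1.76 / 3.02 × 100 = 58.4 %

58.4 %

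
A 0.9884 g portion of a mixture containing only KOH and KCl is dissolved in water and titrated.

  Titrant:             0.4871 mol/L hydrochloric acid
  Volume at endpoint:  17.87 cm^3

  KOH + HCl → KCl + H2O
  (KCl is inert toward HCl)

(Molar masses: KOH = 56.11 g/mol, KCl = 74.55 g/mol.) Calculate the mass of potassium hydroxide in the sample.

0.4884 g

n(HCl) = 0.01787 × 0.4871 = 8.704 × 10^-3 mol
Let x = n(KOH), y = n(KCl).
Titrant: 1x = 8.704 × 10^-3;  mass: 56.11x + 74.55y = 0.9884
Solving, x = 8.704 × 10^-3 mol, y = 6.707 × 10^-3 mol
mass of KOH = 8.704 × 10^-3 × 56.11 = 0.4884 g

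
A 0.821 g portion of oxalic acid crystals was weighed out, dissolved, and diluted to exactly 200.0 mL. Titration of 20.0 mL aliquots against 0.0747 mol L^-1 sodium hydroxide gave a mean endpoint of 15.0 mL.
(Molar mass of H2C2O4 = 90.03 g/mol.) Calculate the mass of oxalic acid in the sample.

0.504 g

H2C2O4 + 2 NaOH → Na2C2O4 + 2 H2O
n(NaOH) per titration = 0.0150 × 0.0747 = 1.12 × 10^-3 mol
From the 1:2 ratio, n(H2C2O4) in each aliquot = 1/2 × 1.12 × 10^-3 = 5.60 × 10^-4 mol
n(H2C2O4) in the whole flask = 5.60 × 10^-4 × 200.0/20.0 = 5.60 × 10^-3 mol
mass of H2C2O4 = 5.60 × 10^-3 × 90.03 = 0.504 g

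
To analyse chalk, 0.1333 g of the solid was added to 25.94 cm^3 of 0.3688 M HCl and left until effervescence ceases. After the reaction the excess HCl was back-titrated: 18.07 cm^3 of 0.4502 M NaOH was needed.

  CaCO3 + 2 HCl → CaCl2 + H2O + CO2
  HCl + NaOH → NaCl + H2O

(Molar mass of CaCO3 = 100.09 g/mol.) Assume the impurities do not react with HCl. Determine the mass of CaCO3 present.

0.07164 g

n(HCl) added = 0.02594 × 0.3688 = 9.567 × 10^-3 mol
n(NaOH) used in back-titration = 0.01807 × 0.4502 = 8.135 × 10^-3 mol
n(HCl) left over = 8.135 × 10^-3 mol (1:1 ratio)
n(HCl) consumed by analyte = 9.567 × 10^-3 − 8.135 × 10^-3 = 1.432 × 10^-3 mol
From the 1:2 ratio, n(CaCO3) = 1/2 × 1.432 × 10^-3 = 7.158 × 10^-4 mol
mass of CaCO3 = 7.158 × 10^-4 × 100.09 = 0.07164 g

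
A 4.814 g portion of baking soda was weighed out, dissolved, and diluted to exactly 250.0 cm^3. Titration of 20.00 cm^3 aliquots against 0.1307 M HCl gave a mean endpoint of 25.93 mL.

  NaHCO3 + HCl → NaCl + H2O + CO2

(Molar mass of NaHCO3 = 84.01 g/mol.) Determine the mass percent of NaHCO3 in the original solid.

n(HCl) per titration = 0.02593 × 0.1307 = 3.389 × 10^-3 mol
n(NaHCO3) in each aliquot = 3.389 × 10^-3 mol (1:1 ratio)
n(NaHCO3) in the whole flask = 3.389 × 10^-3 × 250.0/20.00 = 0.04236 mol
mass of NaHCO3 = 0.04236 × 84.01 = 3.559 g
% NaHCO3 = 3.559 / 4.814 × 100 = 73.93 %

73.93 %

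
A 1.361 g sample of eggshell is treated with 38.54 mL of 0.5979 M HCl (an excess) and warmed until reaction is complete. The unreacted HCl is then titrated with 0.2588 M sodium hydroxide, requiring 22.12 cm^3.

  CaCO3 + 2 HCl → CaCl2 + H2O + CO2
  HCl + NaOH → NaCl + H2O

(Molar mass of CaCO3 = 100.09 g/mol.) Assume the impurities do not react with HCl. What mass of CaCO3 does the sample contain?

n(HCl) added = 0.03854 × 0.5979 = 0.02304 mol
n(NaOH) used in back-titration = 0.02212 × 0.2588 = 5.725 × 10^-3 mol
n(HCl) left over = 5.725 × 10^-3 mol (1:1 ratio)
n(HCl) consumed by analyte = 0.02304 − 5.725 × 10^-3 = 0.01732 mol
From the 1:2 ratio, n(CaCO3) = 1/2 × 0.01732 = 8.659 × 10^-3 mol
mass of CaCO3 = 8.659 × 10^-3 × 100.09 = 0.8667 g

0.8667 g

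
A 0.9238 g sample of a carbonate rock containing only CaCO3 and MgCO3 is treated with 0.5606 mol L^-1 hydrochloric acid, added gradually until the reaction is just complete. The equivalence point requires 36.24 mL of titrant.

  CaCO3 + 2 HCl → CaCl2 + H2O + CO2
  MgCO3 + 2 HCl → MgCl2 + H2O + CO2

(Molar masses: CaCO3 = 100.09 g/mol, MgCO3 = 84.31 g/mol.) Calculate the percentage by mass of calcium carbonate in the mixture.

46.26 %

n(HCl) = 0.03624 × 0.5606 = 0.02032 mol
Let x = n(CaCO3), y = n(MgCO3).
Titrant: 2x + 2y = 0.02032;  mass: 100.09x + 84.31y = 0.9238
Solving, x = 4.270 × 10^-3 mol, y = 5.889 × 10^-3 mol
mass of CaCO3 = 4.270 × 10^-3 × 100.09 = 0.4273 g
% CaCO3 = 0.4273 / 0.9238 × 100 = 46.26 %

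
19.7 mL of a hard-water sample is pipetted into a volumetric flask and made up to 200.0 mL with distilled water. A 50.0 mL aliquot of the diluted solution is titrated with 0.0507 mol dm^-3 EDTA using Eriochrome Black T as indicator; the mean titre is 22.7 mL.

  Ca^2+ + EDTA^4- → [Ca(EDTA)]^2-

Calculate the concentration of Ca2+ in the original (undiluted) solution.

n(EDTA) = 0.0227 × 0.0507 = 1.15 × 10^-3 mol
n(Ca2+) in the aliquot = 1.15 × 10^-3 mol (1:1 ratio)
[Ca2+]_dilute = 1.15 × 10^-3 / 0.0500 = 0.0230 mol/L
Dilution factor = 200.0 / 19.7 = 10.15
[Ca2+]_stock = 0.0230 × 10.15 = 0.234 mol/L

0.234 mol/L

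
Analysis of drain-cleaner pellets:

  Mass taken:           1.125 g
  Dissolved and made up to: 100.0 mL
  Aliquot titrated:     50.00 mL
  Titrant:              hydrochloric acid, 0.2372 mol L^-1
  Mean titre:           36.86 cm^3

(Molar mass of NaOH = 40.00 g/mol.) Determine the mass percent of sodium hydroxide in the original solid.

NaOH + HCl → NaCl + H2O
n(HCl) per titration = 0.03686 × 0.2372 = 8.743 × 10^-3 mol
n(NaOH) in each aliquot = 8.743 × 10^-3 mol (1:1 ratio)
n(NaOH) in the whole flask = 8.743 × 10^-3 × 100.0/50.00 = 0.01749 mol
mass of NaOH = 0.01749 × 40.00 = 0.6995 g
% NaOH = 0.6995 / 1.125 × 100 = 62.17 %

62.17 %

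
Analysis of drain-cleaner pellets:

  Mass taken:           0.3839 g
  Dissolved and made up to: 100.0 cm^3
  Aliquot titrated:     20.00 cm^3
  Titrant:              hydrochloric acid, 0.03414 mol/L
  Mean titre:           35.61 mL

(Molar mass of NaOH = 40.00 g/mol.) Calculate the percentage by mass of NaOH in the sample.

63.34 %

NaOH + HCl → NaCl + H2O
n(HCl) per titration = 0.03561 × 0.03414 = 1.216 × 10^-3 mol
n(NaOH) in each aliquot = 1.216 × 10^-3 mol (1:1 ratio)
n(NaOH) in the whole flask = 1.216 × 10^-3 × 100.0/20.00 = 6.079 × 10^-3 mol
mass of NaOH = 6.079 × 10^-3 × 40.00 = 0.2431 g
% NaOH = 0.2431 / 0.3839 × 100 = 63.34 %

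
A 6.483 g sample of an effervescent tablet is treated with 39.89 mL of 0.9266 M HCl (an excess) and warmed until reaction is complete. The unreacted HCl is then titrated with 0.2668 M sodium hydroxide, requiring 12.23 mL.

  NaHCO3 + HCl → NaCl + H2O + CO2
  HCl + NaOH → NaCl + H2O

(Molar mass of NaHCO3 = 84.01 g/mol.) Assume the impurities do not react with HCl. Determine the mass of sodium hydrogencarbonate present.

2.831 g

n(HCl) added = 0.03989 × 0.9266 = 0.03696 mol
n(NaOH) used in back-titration = 0.01223 × 0.2668 = 3.263 × 10^-3 mol
n(HCl) left over = 3.263 × 10^-3 mol (1:1 ratio)
n(HCl) consumed by analyte = 0.03696 − 3.263 × 10^-3 = 0.03370 mol
n(NaHCO3) = 0.03370 mol (1:1 ratio)
mass of NaHCO3 = 0.03370 × 84.01 = 2.831 g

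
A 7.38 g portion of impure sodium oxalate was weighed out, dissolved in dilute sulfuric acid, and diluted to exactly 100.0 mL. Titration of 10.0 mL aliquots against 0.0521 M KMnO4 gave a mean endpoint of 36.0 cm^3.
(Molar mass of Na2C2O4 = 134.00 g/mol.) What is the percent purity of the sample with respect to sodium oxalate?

85.1 %

2 MnO4^- + 5 C2O4^2- + 16 H^+ → 2 Mn^2+ + 10 CO2 + 8 H2O
n(KMnO4) per titration = 0.0360 × 0.0521 = 1.88 × 10^-3 mol
From the 5:2 ratio, n(Na2C2O4) in each aliquot = 5/2 × 1.88 × 10^-3 = 4.69 × 10^-3 mol
n(Na2C2O4) in the whole flask = 4.69 × 10^-3 × 100.0/10.0 = 0.0469 mol
mass of Na2C2O4 = 0.0469 × 134.00 = 6.28 g
% Na2C2O4 = 6.28 / 7.38 × 100 = 85.1 %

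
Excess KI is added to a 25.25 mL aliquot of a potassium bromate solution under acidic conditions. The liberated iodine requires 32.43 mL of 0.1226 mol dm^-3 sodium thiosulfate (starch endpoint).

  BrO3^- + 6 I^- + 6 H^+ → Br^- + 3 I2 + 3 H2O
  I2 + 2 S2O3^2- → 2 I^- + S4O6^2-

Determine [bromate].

n(S2O3^2-) = 0.03243 × 0.1226 = 3.976 × 10^-3 mol
n(I2) = n(S2O3^2-)/2 = 1.988 × 10^-3 mol
From the 1:3 ratio, n(BrO3^-) in the aliquot = 1/3 × 1.988 × 10^-3 = 6.627 × 10^-4 mol
[BrO3^-] = 6.627 × 10^-4 / 0.02525 = 0.02624 mol/L

0.02624 mol/L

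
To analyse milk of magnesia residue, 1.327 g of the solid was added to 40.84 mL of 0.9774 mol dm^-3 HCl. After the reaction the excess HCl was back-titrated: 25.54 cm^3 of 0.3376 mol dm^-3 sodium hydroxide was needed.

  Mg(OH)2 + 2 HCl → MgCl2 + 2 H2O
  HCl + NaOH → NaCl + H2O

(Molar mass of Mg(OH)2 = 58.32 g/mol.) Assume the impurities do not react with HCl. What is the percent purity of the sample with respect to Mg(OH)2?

n(HCl) added = 0.04084 × 0.9774 = 0.03992 mol
n(NaOH) used in back-titration = 0.02554 × 0.3376 = 8.622 × 10^-3 mol
n(HCl) left over = 8.622 × 10^-3 mol (1:1 ratio)
n(HCl) consumed by analyte = 0.03992 − 8.622 × 10^-3 = 0.03129 mol
From the 1:2 ratio, n(Mg(OH)2) = 1/2 × 0.03129 = 0.01565 mol
mass of Mg(OH)2 = 0.01565 × 58.32 = 0.9126 g
% Mg(OH)2 = 0.9126 / 1.327 × 100 = 68.77 %

68.77 %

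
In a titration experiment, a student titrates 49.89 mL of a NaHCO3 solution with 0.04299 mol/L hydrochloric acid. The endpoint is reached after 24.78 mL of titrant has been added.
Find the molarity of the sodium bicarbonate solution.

NaHCO3 + HCl → NaCl + H2O + CO2
n(HCl) = 0.02478 L × 0.04299 mol/L = 1.065 × 10^-3 mol
n(NaHCO3) = 1.065 × 10^-3 mol (1:1 mole ratio)
[NaHCO3] = 1.065 × 10^-3 mol / 0.04989 L = 0.02135 mol/L

0.02135 mol/L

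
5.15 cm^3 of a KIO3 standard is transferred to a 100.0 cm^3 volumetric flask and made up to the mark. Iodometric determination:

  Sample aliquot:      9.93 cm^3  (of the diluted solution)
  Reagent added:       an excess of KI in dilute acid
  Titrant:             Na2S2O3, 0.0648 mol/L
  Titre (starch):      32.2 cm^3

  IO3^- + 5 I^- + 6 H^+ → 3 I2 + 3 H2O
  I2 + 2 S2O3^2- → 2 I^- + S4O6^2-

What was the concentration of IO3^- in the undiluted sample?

0.680 mol/L

n(S2O3^2-) = 0.0322 × 0.0648 = 2.09 × 10^-3 mol
n(I2) = n(S2O3^2-)/2 = 1.04 × 10^-3 mol
From the 1:3 ratio, n(IO3^-) in the aliquot = 1/3 × 1.04 × 10^-3 = 3.48 × 10^-4 mol
[IO3^-]_dilute = 3.48 × 10^-4 / 0.00993 = 0.0350 mol/L
[IO3^-]_original = 0.0350 × 100.0/5.15 = 0.680 mol/L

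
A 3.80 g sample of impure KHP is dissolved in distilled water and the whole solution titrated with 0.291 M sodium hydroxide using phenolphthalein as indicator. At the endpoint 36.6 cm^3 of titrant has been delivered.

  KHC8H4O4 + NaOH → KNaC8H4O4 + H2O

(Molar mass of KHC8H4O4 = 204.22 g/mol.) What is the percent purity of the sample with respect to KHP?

n(NaOH) = 0.0366 L × 0.291 mol/L = 0.0107 mol
n(KHC8H4O4) = 0.0107 mol (1:1 ratio)
mass of KHC8H4O4 = 0.0107 × 204.22 g/mol = 2.18 g
% KHC8H4O4 = 2.18 / 3.80 × 100 = 57.2 %

57.2 %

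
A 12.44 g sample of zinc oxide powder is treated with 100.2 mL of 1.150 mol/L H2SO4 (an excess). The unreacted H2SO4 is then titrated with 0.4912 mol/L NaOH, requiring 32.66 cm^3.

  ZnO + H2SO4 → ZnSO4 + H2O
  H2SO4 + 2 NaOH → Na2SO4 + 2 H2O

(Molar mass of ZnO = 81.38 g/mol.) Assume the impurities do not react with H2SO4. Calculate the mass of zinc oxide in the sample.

8.725 g

n(H2SO4) added = 0.1002 × 1.150 = 0.1152 mol
n(NaOH) used in back-titration = 0.03266 × 0.4912 = 0.01604 mol
From the 1:2 ratio, n(H2SO4) left over = 1/2 × 0.01604 = 8.021 × 10^-3 mol
n(H2SO4) consumed by analyte = 0.1152 − 8.021 × 10^-3 = 0.1072 mol
n(ZnO) = 0.1072 mol (1:1 ratio)
mass of ZnO = 0.1072 × 81.38 = 8.725 g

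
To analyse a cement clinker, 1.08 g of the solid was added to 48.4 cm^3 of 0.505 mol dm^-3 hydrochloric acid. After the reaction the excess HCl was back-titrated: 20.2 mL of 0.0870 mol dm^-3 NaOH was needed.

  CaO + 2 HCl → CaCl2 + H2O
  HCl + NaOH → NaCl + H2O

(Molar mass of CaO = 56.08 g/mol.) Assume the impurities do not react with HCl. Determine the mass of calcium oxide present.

n(HCl) added = 0.0484 × 0.505 = 0.0244 mol
n(NaOH) used in back-titration = 0.0202 × 0.0870 = 1.76 × 10^-3 mol
n(HCl) left over = 1.76 × 10^-3 mol (1:1 ratio)
n(HCl) consumed by analyte = 0.0244 − 1.76 × 10^-3 = 0.0227 mol
From the 1:2 ratio, n(CaO) = 1/2 × 0.0227 = 0.0113 mol
mass of CaO = 0.0113 × 56.08 = 0.636 g

0.636 g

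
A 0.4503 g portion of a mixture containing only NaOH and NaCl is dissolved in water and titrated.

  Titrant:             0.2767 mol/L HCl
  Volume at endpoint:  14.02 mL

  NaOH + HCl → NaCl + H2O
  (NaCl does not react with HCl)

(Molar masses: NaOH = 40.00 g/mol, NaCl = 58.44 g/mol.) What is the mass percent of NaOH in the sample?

n(HCl) = 0.01402 × 0.2767 = 3.879 × 10^-3 mol
Let x = n(NaOH), y = n(NaCl).
Titrant: 1x = 3.879 × 10^-3;  mass: 40.00x + 58.44y = 0.4503
Solving, x = 3.879 × 10^-3 mol, y = 5.050 × 10^-3 mol
mass of NaOH = 3.879 × 10^-3 × 40.00 = 0.1552 g
% NaOH = 0.1552 / 0.4503 × 100 = 34.46 %

34.46 %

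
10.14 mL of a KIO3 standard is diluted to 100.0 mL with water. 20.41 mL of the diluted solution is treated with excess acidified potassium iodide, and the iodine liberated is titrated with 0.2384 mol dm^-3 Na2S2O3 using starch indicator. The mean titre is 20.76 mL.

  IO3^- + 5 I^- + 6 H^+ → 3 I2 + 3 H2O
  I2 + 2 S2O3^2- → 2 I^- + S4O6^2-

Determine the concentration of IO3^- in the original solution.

n(S2O3^2-) = 0.02076 × 0.2384 = 4.949 × 10^-3 mol
n(I2) = n(S2O3^2-)/2 = 2.475 × 10^-3 mol
From the 1:3 ratio, n(IO3^-) in the aliquot = 1/3 × 2.475 × 10^-3 = 8.249 × 10^-4 mol
[IO3^-]_dilute = 8.249 × 10^-4 / 0.02041 = 0.04041 mol/L
[IO3^-]_original = 0.04041 × 100.0/10.14 = 0.3986 mol/L

0.3986 mol/L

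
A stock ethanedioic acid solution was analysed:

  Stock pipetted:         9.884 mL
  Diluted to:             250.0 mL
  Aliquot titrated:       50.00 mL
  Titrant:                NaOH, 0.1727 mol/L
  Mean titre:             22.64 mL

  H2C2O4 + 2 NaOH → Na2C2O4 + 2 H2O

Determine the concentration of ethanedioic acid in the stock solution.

n(NaOH) = 0.02264 × 0.1727 = 3.910 × 10^-3 mol
From the 1:2 ratio, n(H2C2O4) in the aliquot = 1/2 × 3.910 × 10^-3 = 1.955 × 10^-3 mol
[H2C2O4]_dilute = 1.955 × 10^-3 / 0.05000 = 0.03910 mol/L
Dilution factor = 250.0 / 9.884 = 25.29
[H2C2O4]_stock = 0.03910 × 25.29 = 0.9890 mol/L

0.9890 mol/L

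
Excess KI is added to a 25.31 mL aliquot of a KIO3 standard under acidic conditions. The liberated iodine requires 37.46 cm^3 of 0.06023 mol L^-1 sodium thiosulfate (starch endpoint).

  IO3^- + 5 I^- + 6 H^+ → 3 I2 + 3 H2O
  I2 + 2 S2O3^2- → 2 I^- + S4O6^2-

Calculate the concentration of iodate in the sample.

0.01486 mol/L

n(S2O3^2-) = 0.03746 × 0.06023 = 2.256 × 10^-3 mol
n(I2) = n(S2O3^2-)/2 = 1.128 × 10^-3 mol
From the 1:3 ratio, n(IO3^-) in the aliquot = 1/3 × 1.128 × 10^-3 = 3.760 × 10^-4 mol
[IO3^-] = 3.760 × 10^-4 / 0.02531 = 0.01486 mol/L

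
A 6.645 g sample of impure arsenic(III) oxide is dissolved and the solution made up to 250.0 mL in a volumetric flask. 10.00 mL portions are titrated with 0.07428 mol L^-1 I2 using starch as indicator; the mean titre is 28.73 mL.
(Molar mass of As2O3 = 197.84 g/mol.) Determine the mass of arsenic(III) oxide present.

5.278 g

As2O3 + 2 I2 + 2 H2O → As2O5 + 4 HI
n(I2) per titration = 0.02873 × 0.07428 = 2.134 × 10^-3 mol
From the 1:2 ratio, n(As2O3) in each aliquot = 1/2 × 2.134 × 10^-3 = 1.067 × 10^-3 mol
n(As2O3) in the whole flask = 1.067 × 10^-3 × 250.0/10.00 = 0.02668 mol
mass of As2O3 = 0.02668 × 197.84 = 5.278 g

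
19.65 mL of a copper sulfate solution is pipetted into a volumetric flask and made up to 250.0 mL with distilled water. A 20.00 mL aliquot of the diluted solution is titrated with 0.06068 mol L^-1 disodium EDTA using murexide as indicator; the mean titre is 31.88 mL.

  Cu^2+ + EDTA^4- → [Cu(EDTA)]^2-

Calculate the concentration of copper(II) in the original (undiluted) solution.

n(EDTA) = 0.03188 × 0.06068 = 1.934 × 10^-3 mol
n(Cu2+) in the aliquot = 1.934 × 10^-3 mol (1:1 ratio)
[Cu2+]_dilute = 1.934 × 10^-3 / 0.02000 = 0.09672 mol/L
Dilution factor = 250.0 / 19.65 = 12.72
[Cu2+]_stock = 0.09672 × 12.72 = 1.231 mol/L

1.231 mol/L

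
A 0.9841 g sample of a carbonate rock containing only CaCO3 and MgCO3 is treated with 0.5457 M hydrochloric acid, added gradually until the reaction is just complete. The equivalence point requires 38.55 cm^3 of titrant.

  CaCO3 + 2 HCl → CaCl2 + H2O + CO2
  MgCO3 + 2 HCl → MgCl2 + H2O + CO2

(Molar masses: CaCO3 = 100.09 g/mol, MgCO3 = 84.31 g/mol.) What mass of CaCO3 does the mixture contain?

0.6171 g

n(HCl) = 0.03855 × 0.5457 = 0.02104 mol
Let x = n(CaCO3), y = n(MgCO3).
Titrant: 2x + 2y = 0.02104;  mass: 100.09x + 84.31y = 0.9841
Solving, x = 6.166 × 10^-3 mol, y = 4.353 × 10^-3 mol
mass of CaCO3 = 6.166 × 10^-3 × 100.09 = 0.6171 g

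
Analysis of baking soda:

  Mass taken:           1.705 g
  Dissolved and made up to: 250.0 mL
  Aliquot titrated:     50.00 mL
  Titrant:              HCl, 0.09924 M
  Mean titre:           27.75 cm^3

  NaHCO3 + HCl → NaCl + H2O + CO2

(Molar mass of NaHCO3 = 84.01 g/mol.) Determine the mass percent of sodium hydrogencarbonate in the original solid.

n(HCl) per titration = 0.02775 × 0.09924 = 2.754 × 10^-3 mol
n(NaHCO3) in each aliquot = 2.754 × 10^-3 mol (1:1 ratio)
n(NaHCO3) in the whole flask = 2.754 × 10^-3 × 250.0/50.00 = 0.01377 mol
mass of NaHCO3 = 0.01377 × 84.01 = 1.157 g
% NaHCO3 = 1.157 / 1.705 × 100 = 67.85 %

67.85 %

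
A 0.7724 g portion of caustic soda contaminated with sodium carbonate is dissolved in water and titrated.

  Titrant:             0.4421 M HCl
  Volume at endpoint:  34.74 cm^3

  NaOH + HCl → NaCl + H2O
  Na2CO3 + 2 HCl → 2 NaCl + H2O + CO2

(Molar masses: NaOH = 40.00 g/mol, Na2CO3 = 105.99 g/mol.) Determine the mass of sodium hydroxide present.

0.1278 g

n(HCl) = 0.03474 × 0.4421 = 0.01536 mol
Let x = n(NaOH), y = n(Na2CO3).
Titrant: 1x + 2y = 0.01536;  mass: 40.00x + 105.99y = 0.7724
Solving, x = 3.196 × 10^-3 mol, y = 6.081 × 10^-3 mol
mass of NaOH = 3.196 × 10^-3 × 40.00 = 0.1278 g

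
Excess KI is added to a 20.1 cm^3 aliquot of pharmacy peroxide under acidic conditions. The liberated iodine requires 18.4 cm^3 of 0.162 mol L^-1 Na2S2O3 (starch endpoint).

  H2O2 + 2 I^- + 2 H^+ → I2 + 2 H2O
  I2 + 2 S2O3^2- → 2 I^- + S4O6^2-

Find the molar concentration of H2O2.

0.0741 mol/L

n(S2O3^2-) = 0.0184 × 0.162 = 2.98 × 10^-3 mol
n(I2) = n(S2O3^2-)/2 = 1.49 × 10^-3 mol
n(H2O2) in the aliquot = 1.49 × 10^-3 mol (1:1 ratio)
[H2O2] = 1.49 × 10^-3 / 0.0201 = 0.0741 mol/L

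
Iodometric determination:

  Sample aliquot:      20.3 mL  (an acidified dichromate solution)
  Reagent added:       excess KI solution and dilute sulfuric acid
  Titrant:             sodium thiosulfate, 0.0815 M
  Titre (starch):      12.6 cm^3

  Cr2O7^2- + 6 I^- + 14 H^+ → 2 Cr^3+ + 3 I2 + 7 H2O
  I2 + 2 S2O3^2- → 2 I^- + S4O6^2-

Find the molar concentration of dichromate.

0.00843 M

n(S2O3^2-) = 0.0126 × 0.0815 = 1.03 × 10^-3 mol
n(I2) = n(S2O3^2-)/2 = 5.13 × 10^-4 mol
From the 1:3 ratio, n(Cr2O7^2-) in the aliquot = 1/3 × 5.13 × 10^-4 = 1.71 × 10^-4 mol
[Cr2O7^2-] = 1.71 × 10^-4 / 0.0203 = 0.00843 mol/L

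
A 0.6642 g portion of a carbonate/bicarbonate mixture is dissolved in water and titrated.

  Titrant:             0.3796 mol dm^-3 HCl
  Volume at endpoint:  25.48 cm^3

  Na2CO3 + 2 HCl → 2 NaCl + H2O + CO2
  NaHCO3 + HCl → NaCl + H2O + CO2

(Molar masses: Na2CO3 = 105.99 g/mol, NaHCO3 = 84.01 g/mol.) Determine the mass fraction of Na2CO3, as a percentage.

n(HCl) = 0.02548 × 0.3796 = 9.672 × 10^-3 mol
Let x = n(Na2CO3), y = n(NaHCO3).
Titrant: 2x + 1y = 9.672 × 10^-3;  mass: 105.99x + 84.01y = 0.6642
Solving, x = 2.392 × 10^-3 mol, y = 4.889 × 10^-3 mol
mass of Na2CO3 = 2.392 × 10^-3 × 105.99 = 0.2535 g
% Na2CO3 = 0.2535 / 0.6642 × 100 = 38.17 %

38.17 %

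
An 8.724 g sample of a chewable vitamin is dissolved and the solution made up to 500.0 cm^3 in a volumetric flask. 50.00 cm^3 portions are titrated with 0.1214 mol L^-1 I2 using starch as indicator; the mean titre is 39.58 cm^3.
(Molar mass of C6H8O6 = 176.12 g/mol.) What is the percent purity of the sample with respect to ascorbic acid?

97.00 %

C6H8O6 + I2 → C6H6O6 + 2 HI
n(I2) per titration = 0.03958 × 0.1214 = 4.805 × 10^-3 mol
n(C6H8O6) in each aliquot = 4.805 × 10^-3 mol (1:1 ratio)
n(C6H8O6) in the whole flask = 4.805 × 10^-3 × 500.0/50.00 = 0.04805 mol
mass of C6H8O6 = 0.04805 × 176.12 = 8.463 g
% C6H8O6 = 8.463 / 8.724 × 100 = 97.00 %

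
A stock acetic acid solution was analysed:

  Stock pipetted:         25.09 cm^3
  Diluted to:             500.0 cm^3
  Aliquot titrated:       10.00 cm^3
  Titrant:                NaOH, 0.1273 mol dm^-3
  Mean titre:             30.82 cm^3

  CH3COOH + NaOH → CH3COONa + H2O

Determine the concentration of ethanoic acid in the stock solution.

7.819 mol/L

n(NaOH) = 0.03082 × 0.1273 = 3.923 × 10^-3 mol
n(CH3COOH) in the aliquot = 3.923 × 10^-3 mol (1:1 ratio)
[CH3COOH]_dilute = 3.923 × 10^-3 / 0.01000 = 0.3923 mol/L
Dilution factor = 500.0 / 25.09 = 19.93
[CH3COOH]_stock = 0.3923 × 19.93 = 7.819 mol/L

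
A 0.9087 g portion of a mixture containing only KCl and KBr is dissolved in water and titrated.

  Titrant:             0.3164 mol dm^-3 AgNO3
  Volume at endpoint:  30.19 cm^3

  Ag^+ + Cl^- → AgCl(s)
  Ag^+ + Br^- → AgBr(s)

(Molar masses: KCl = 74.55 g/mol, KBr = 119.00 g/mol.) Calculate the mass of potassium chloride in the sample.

n(AgNO3) = 0.03019 × 0.3164 = 9.552 × 10^-3 mol
Let x = n(KCl), y = n(KBr).
Titrant: 1x + 1y = 9.552 × 10^-3;  mass: 74.55x + 119.00y = 0.9087
Solving, x = 5.129 × 10^-3 mol, y = 4.423 × 10^-3 mol
mass of KCl = 5.129 × 10^-3 × 74.55 = 0.3824 g

0.3824 g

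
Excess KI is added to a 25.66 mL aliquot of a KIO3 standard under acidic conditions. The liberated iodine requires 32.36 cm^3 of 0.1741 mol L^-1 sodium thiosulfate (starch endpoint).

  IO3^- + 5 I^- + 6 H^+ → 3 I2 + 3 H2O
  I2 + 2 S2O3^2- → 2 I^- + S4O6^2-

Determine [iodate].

n(S2O3^2-) = 0.03236 × 0.1741 = 5.634 × 10^-3 mol
n(I2) = n(S2O3^2-)/2 = 2.817 × 10^-3 mol
From the 1:3 ratio, n(IO3^-) in the aliquot = 1/3 × 2.817 × 10^-3 = 9.390 × 10^-4 mol
[IO3^-] = 9.390 × 10^-4 / 0.02566 = 0.03659 mol/L

0.03659 mol/L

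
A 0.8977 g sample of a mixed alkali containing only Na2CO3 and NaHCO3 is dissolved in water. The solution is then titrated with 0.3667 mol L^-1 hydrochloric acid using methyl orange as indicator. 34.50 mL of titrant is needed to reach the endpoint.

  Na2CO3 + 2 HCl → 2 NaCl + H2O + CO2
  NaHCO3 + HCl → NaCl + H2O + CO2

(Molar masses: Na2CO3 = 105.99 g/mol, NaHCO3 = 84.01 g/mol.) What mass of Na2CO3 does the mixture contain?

n(HCl) = 0.03450 × 0.3667 = 0.01265 mol
Let x = n(Na2CO3), y = n(NaHCO3).
Titrant: 2x + 1y = 0.01265;  mass: 105.99x + 84.01y = 0.8977
Solving, x = 2.662 × 10^-3 mol, y = 7.327 × 10^-3 mol
mass of Na2CO3 = 2.662 × 10^-3 × 105.99 = 0.2821 g

0.2821 g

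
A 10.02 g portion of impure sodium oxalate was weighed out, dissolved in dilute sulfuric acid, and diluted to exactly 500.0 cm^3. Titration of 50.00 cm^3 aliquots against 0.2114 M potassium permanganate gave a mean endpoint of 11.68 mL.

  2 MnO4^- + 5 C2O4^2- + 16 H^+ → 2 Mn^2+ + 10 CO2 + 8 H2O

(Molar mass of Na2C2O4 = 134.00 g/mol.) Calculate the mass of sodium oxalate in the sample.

n(KMnO4) per titration = 0.01168 × 0.2114 = 2.469 × 10^-3 mol
From the 5:2 ratio, n(Na2C2O4) in each aliquot = 5/2 × 2.469 × 10^-3 = 6.173 × 10^-3 mol
n(Na2C2O4) in the whole flask = 6.173 × 10^-3 × 500.0/50.00 = 0.06173 mol
mass of Na2C2O4 = 0.06173 × 134.00 = 8.272 g

8.272 g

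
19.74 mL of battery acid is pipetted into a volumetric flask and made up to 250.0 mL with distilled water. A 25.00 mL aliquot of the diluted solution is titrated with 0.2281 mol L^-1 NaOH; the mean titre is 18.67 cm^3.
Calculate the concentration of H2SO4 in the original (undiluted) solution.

H2SO4 + 2 NaOH → Na2SO4 + 2 H2O
n(NaOH) = 0.01867 × 0.2281 = 4.259 × 10^-3 mol
From the 1:2 ratio, n(H2SO4) in the aliquot = 1/2 × 4.259 × 10^-3 = 2.129 × 10^-3 mol
[H2SO4]_dilute = 2.129 × 10^-3 / 0.02500 = 0.08517 mol/L
Dilution factor = 250.0 / 19.74 = 12.66
[H2SO4]_stock = 0.08517 × 12.66 = 1.079 mol/L

1.079 mol/L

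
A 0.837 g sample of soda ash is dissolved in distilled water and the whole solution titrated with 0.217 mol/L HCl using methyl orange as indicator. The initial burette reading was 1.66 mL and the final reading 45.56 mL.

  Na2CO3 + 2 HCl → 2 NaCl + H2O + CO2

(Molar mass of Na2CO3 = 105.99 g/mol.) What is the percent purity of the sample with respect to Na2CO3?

60.3 %

n(HCl) = 0.0439 L × 0.217 mol/L = 9.53 × 10^-3 mol
From the 1:2 ratio, n(Na2CO3) = 1/2 × 9.53 × 10^-3 = 4.76 × 10^-3 mol
mass of Na2CO3 = 4.76 × 10^-3 × 105.99 g/mol = 0.505 g
% Na2CO3 = 0.505 / 0.837 × 100 = 60.3 %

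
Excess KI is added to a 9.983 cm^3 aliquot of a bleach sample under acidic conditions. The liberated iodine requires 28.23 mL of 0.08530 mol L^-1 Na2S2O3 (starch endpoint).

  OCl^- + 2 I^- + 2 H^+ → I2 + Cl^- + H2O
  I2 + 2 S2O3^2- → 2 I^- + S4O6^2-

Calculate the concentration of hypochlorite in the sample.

n(S2O3^2-) = 0.02823 × 0.08530 = 2.408 × 10^-3 mol
n(I2) = n(S2O3^2-)/2 = 1.204 × 10^-3 mol
n(OCl^-) in the aliquot = 1.204 × 10^-3 mol (1:1 ratio)
[OCl^-] = 1.204 × 10^-3 / 0.009983 = 0.1206 mol/L

0.1206 mol/L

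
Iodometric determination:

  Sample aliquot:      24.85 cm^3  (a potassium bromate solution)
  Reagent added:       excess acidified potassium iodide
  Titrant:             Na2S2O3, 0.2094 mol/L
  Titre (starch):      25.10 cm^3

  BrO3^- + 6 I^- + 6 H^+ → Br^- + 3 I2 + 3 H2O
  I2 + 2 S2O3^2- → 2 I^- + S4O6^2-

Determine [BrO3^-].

n(S2O3^2-) = 0.02510 × 0.2094 = 5.256 × 10^-3 mol
n(I2) = n(S2O3^2-)/2 = 2.628 × 10^-3 mol
From the 1:3 ratio, n(BrO3^-) in the aliquot = 1/3 × 2.628 × 10^-3 = 8.760 × 10^-4 mol
[BrO3^-] = 8.760 × 10^-4 / 0.02485 = 0.03525 mol/L

0.03525 mol/L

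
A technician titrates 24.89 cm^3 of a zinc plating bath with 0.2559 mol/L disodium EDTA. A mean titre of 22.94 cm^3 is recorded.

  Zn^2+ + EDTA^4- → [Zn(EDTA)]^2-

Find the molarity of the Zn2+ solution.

n(EDTA) = 0.02294 L × 0.2559 mol/L = 5.870 × 10^-3 mol
n(Zn2+) = 5.870 × 10^-3 mol (1:1 mole ratio)
[Zn2+] = 5.870 × 10^-3 mol / 0.02489 L = 0.2359 mol/L

0.2359 mol/L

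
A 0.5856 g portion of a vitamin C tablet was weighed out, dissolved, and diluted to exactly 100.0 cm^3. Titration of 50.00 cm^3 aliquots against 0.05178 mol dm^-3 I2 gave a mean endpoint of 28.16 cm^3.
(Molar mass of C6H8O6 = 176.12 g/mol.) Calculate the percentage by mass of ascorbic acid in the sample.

87.71 %

C6H8O6 + I2 → C6H6O6 + 2 HI
n(I2) per titration = 0.02816 × 0.05178 = 1.458 × 10^-3 mol
n(C6H8O6) in each aliquot = 1.458 × 10^-3 mol (1:1 ratio)
n(C6H8O6) in the whole flask = 1.458 × 10^-3 × 100.0/50.00 = 2.916 × 10^-3 mol
mass of C6H8O6 = 2.916 × 10^-3 × 176.12 = 0.5136 g
% C6H8O6 = 0.5136 / 0.5856 × 100 = 87.71 %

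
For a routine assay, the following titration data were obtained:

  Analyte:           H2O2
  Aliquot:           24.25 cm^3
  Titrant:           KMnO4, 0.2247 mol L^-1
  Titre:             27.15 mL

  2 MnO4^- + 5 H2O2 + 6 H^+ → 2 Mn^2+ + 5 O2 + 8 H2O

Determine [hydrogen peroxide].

n(KMnO4) = 0.02715 L × 0.2247 mol/L = 6.101 × 10^-3 mol
From the 5:2 mole ratio, n(H2O2) = 5/2 × 6.101 × 10^-3 = 0.01525 mol
[H2O2] = 0.01525 mol / 0.02425 L = 0.6289 mol/L

0.6289 mol/L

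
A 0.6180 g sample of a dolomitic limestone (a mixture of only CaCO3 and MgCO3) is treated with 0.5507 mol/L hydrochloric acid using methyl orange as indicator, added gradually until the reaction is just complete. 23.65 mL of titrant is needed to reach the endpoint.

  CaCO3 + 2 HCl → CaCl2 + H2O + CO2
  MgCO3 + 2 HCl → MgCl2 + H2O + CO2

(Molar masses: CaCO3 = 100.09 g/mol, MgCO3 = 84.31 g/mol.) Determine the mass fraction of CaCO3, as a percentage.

n(HCl) = 0.02365 × 0.5507 = 0.01302 mol
Let x = n(CaCO3), y = n(MgCO3).
Titrant: 2x + 2y = 0.01302;  mass: 100.09x + 84.31y = 0.6180
Solving, x = 4.371 × 10^-3 mol, y = 2.141 × 10^-3 mol
mass of CaCO3 = 4.371 × 10^-3 × 100.09 = 0.4375 g
% CaCO3 = 0.4375 / 0.6180 × 100 = 70.79 %

70.79 %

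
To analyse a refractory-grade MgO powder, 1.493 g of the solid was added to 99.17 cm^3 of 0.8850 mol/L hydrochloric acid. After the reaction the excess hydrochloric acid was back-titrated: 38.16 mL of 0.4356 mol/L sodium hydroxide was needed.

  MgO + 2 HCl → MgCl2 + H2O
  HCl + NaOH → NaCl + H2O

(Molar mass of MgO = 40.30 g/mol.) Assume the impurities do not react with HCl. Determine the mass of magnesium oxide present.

n(HCl) added = 0.09917 × 0.8850 = 0.08777 mol
n(NaOH) used in back-titration = 0.03816 × 0.4356 = 0.01662 mol
n(HCl) left over = 0.01662 mol (1:1 ratio)
n(HCl) consumed by analyte = 0.08777 − 0.01662 = 0.07114 mol
From the 1:2 ratio, n(MgO) = 1/2 × 0.07114 = 0.03557 mol
mass of MgO = 0.03557 × 40.30 = 1.434 g

1.434 g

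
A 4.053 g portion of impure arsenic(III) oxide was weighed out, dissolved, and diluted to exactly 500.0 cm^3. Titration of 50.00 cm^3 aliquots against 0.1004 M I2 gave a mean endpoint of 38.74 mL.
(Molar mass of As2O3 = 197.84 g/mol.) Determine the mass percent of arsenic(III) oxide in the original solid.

94.93 %

As2O3 + 2 I2 + 2 H2O → As2O5 + 4 HI
n(I2) per titration = 0.03874 × 0.1004 = 3.889 × 10^-3 mol
From the 1:2 ratio, n(As2O3) in each aliquot = 1/2 × 3.889 × 10^-3 = 1.945 × 10^-3 mol
n(As2O3) in the whole flask = 1.945 × 10^-3 × 500.0/50.00 = 0.01945 mol
mass of As2O3 = 0.01945 × 197.84 = 3.847 g
% As2O3 = 3.847 / 4.053 × 100 = 94.93 %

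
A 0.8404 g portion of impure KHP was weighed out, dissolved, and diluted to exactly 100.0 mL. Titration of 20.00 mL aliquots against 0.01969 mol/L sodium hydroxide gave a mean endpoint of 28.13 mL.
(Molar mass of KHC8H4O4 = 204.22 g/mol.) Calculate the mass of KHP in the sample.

0.5656 g

KHC8H4O4 + NaOH → KNaC8H4O4 + H2O
n(NaOH) per titration = 0.02813 × 0.01969 = 5.539 × 10^-4 mol
n(KHC8H4O4) in each aliquot = 5.539 × 10^-4 mol (1:1 ratio)
n(KHC8H4O4) in the whole flask = 5.539 × 10^-4 × 100.0/20.00 = 2.769 × 10^-3 mol
mass of KHC8H4O4 = 2.769 × 10^-3 × 204.22 = 0.5656 g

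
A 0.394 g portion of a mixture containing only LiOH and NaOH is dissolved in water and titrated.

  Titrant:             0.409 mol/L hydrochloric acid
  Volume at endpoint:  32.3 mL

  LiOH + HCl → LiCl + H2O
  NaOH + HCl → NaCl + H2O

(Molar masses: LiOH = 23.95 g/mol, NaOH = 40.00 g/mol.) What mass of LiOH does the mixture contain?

n(HCl) = 0.0323 × 0.409 = 0.0132 mol
Let x = n(LiOH), y = n(NaOH).
Titrant: 1x + 1y = 0.0132;  mass: 23.95x + 40.00y = 0.394
Solving, x = 8.38 × 10^-3 mol, y = 4.84 × 10^-3 mol
mass of LiOH = 8.38 × 10^-3 × 23.95 = 0.201 g

0.201 g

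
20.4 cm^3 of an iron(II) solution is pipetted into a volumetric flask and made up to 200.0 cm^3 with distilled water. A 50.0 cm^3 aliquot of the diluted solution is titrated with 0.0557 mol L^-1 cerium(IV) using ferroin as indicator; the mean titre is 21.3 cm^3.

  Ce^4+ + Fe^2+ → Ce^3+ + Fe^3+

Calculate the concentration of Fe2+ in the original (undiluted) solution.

0.233 mol/L

n(Ce4+) = 0.0213 × 0.0557 = 1.19 × 10^-3 mol
n(Fe2+) in the aliquot = 1.19 × 10^-3 mol (1:1 ratio)
[Fe2+]_dilute = 1.19 × 10^-3 / 0.0500 = 0.0237 mol/L
Dilution factor = 200.0 / 20.4 = 9.804
[Fe2+]_stock = 0.0237 × 9.804 = 0.233 mol/L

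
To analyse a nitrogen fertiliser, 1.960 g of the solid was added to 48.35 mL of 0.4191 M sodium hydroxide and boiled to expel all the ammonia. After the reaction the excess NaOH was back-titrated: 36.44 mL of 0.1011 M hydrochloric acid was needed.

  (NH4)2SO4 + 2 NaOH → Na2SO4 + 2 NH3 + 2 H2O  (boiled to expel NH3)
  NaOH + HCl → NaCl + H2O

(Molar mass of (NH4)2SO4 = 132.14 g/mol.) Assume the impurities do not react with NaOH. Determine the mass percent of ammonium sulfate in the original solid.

n(NaOH) added = 0.04835 × 0.4191 = 0.02026 mol
n(HCl) used in back-titration = 0.03644 × 0.1011 = 3.684 × 10^-3 mol
n(NaOH) left over = 3.684 × 10^-3 mol (1:1 ratio)
n(NaOH) consumed by analyte = 0.02026 − 3.684 × 10^-3 = 0.01658 mol
From the 1:2 ratio, n((NH4)2SO4) = 1/2 × 0.01658 = 8.290 × 10^-3 mol
mass of (NH4)2SO4 = 8.290 × 10^-3 × 132.14 = 1.095 g
% (NH4)2SO4 = 1.095 / 1.960 × 100 = 55.89 %

55.89 %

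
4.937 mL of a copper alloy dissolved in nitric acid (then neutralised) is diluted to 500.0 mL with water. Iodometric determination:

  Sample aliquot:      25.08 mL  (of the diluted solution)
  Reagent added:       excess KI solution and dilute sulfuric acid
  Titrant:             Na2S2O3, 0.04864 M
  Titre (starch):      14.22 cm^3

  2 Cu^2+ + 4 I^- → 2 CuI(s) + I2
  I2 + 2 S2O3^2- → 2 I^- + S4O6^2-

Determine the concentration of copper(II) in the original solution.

2.793 M

n(S2O3^2-) = 0.01422 × 0.04864 = 6.917 × 10^-4 mol
n(I2) = n(S2O3^2-)/2 = 3.458 × 10^-4 mol
From the 2:1 ratio, n(Cu2+) in the aliquot = 2/1 × 3.458 × 10^-4 = 6.917 × 10^-4 mol
[Cu2+]_dilute = 6.917 × 10^-4 / 0.02508 = 0.02758 mol/L
[Cu2+]_original = 0.02758 × 500.0/4.937 = 2.793 mol/L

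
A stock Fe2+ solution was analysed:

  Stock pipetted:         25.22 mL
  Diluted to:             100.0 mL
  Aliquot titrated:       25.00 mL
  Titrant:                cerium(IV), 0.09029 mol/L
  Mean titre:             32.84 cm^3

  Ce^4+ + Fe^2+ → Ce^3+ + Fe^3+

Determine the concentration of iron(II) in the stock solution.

n(Ce4+) = 0.03284 × 0.09029 = 2.965 × 10^-3 mol
n(Fe2+) in the aliquot = 2.965 × 10^-3 mol (1:1 ratio)
[Fe2+]_dilute = 2.965 × 10^-3 / 0.02500 = 0.1186 mol/L
Dilution factor = 100.0 / 25.22 = 3.965
[Fe2+]_stock = 0.1186 × 3.965 = 0.4703 mol/L

0.4703 mol/L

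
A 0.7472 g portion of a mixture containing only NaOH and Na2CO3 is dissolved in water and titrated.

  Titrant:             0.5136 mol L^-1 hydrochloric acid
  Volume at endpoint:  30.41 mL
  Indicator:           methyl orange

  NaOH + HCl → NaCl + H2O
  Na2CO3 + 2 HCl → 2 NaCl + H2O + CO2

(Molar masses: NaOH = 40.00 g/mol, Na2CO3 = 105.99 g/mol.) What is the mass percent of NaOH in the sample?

n(HCl) = 0.03041 × 0.5136 = 0.01562 mol
Let x = n(NaOH), y = n(Na2CO3).
Titrant: 1x + 2y = 0.01562;  mass: 40.00x + 105.99y = 0.7472
Solving, x = 6.195 × 10^-3 mol, y = 4.712 × 10^-3 mol
mass of NaOH = 6.195 × 10^-3 × 40.00 = 0.2478 g
% NaOH = 0.2478 / 0.7472 × 100 = 33.16 %

33.16 %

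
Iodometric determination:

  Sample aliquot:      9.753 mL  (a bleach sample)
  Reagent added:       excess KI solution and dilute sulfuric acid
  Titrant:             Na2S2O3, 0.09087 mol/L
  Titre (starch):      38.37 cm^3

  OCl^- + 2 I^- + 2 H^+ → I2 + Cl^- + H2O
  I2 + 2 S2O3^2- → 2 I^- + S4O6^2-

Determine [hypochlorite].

n(S2O3^2-) = 0.03837 × 0.09087 = 3.487 × 10^-3 mol
n(I2) = n(S2O3^2-)/2 = 1.743 × 10^-3 mol
n(OCl^-) in the aliquot = 1.743 × 10^-3 mol (1:1 ratio)
[OCl^-] = 1.743 × 10^-3 / 0.009753 = 0.1787 mol/L

0.1787 mol/L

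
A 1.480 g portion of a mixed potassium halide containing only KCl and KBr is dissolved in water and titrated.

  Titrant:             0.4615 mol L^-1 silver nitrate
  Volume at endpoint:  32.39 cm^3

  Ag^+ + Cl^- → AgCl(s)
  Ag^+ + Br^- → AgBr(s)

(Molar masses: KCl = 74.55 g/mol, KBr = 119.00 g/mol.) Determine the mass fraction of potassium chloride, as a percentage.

n(AgNO3) = 0.03239 × 0.4615 = 0.01495 mol
Let x = n(KCl), y = n(KBr).
Titrant: 1x + 1y = 0.01495;  mass: 74.55x + 119.00y = 1.480
Solving, x = 6.722 × 10^-3 mol, y = 8.226 × 10^-3 mol
mass of KCl = 6.722 × 10^-3 × 74.55 = 0.5012 g
% KCl = 0.5012 / 1.480 × 100 = 33.86 %

33.86 %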